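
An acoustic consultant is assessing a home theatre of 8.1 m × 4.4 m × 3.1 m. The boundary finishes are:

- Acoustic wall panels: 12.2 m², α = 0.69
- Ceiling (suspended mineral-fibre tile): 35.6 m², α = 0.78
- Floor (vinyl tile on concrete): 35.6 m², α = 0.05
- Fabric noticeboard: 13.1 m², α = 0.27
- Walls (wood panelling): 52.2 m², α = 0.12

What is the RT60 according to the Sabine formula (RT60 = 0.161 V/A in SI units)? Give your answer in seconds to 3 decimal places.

A = Σ Sᵢαᵢ = 12.2·0.69 + 35.6·0.78 + 35.6·0.05 + 13.1·0.27 + 52.2·0.12 = 47.767 sabins.
Room volume: 110.484 m³.
Sabine: RT60 = 0.161 × 110.484 / 47.767 = 0.372 s.

0.372 s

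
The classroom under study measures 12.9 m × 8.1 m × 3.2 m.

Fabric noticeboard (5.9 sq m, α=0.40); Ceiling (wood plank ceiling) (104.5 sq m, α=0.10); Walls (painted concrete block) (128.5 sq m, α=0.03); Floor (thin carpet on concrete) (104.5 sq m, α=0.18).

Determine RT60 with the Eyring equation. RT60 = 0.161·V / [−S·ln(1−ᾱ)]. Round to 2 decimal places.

1.44 sec

Total surface area S = 5.9 + 104.5 + 128.5 + 104.5 = 343.4 sq m.
Σ(Sᵢαᵢ) = 5.9·0.40 + 104.5·0.10 + 128.5·0.03 + 104.5·0.18 = 35.475.
Mean coefficient ᾱ = A/S = 0.1033.
−S·ln(1−ᾱ) = −343.4 × ln(1 − 0.1033) = 37.442.
V = 12.9 × 8.1 × 3.2 = 334.368 m³.
RT60 = 0.161 × 334.368 / 37.442 = 1.44 s.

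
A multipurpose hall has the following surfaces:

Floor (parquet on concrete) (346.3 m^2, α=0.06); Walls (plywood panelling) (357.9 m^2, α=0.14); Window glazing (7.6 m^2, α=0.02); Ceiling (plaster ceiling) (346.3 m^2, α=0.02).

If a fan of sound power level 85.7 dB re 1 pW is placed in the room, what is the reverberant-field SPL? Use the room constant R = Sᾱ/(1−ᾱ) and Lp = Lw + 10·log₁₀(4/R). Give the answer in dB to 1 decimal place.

A = 77.962 sabins; S = 1058.1 m^2.
ᾱ = 0.0737, so room constant R = A/(1−ᾱ) = 84.165 m^2.
Lp = Lw + 10 log₁₀(4/R) = 85.7 -13.23 = 72.5 dB.

72.5 dB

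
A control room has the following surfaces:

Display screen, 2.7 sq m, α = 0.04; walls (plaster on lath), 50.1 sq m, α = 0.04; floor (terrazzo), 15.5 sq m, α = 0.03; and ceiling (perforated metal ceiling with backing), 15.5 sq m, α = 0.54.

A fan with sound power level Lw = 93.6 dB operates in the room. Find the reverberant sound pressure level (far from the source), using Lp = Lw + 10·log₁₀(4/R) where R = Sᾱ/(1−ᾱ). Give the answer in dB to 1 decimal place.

A = 10.947 sabins; S = 83.8 sq m.
ᾱ = 10.947/83.8 = 0.1306; R = Sᾱ/(1−ᾱ) = 10.947/(1−0.1306) = 12.591 sq m.
Lp = Lw + 10 log₁₀(4/R) = 93.6 -4.98 = 88.6 dB.

88.6 dB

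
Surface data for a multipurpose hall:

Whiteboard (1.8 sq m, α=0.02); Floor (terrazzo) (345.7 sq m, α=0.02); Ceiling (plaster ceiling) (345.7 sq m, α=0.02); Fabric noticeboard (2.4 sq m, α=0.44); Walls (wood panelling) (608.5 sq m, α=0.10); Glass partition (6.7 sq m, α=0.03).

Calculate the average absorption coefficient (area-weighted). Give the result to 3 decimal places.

Total surface area S = 1310.8 sq m.
Σ(Sᵢαᵢ) = 1.8*0.02 + 345.7*0.02 + 345.7*0.02 + 2.4*0.44 + 608.5*0.10 + 6.7*0.03 = 75.971.
ᾱ = 75.971 / 1310.8 = 0.058.

0.058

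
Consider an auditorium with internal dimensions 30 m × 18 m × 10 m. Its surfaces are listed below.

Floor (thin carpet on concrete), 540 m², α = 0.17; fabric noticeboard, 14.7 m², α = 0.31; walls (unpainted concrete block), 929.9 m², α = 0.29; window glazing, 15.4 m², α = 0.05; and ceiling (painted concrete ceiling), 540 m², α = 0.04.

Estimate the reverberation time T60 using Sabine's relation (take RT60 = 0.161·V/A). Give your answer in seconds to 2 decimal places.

2.24 s

Equivalent absorption area: A = 540*0.17 + 14.7*0.31 + 929.9*0.29 + 15.4*0.05 + 540*0.04 = 388.398 m².
Room volume: 5400 m³.
RT60 = 0.161 · V / A = 0.161 × 5400 / 388.398 = 2.24 s.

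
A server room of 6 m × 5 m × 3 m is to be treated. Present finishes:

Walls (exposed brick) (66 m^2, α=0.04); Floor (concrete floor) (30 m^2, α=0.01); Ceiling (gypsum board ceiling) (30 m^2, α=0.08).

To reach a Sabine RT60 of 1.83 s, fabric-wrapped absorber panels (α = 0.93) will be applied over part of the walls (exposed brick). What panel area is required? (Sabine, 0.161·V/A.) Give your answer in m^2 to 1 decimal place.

2.9

Total absorption A₁ = 66·0.04 + 30·0.01 + 30·0.08
  = 2.640 + 0.300 + 2.400 = 5.340 m^2 sabins.
V = 90 m³. Target absorption A₂ = 0.161 × 90 / 1.83 = 7.918 sabins.
Absorption to add: 7.918 − 5.340 = 2.578 sabins.
Each m^2 of panel replacing the walls (exposed brick) adds (0.93 − 0.04) = 0.89 sabins.
Area = ΔA/Δα = 2.578/0.89 = 2.9 m^2.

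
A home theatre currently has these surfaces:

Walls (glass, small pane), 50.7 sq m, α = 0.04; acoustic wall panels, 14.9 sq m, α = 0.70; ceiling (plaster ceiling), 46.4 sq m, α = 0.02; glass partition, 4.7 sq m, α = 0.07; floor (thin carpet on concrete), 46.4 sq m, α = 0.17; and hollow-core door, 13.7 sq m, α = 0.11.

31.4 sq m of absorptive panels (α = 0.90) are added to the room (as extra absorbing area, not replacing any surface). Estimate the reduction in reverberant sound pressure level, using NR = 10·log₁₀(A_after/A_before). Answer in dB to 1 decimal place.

Equivalent absorption area: A_before = 50.7·0.04 + 14.9·0.70 + 46.4·0.02 + 4.7·0.07 + 46.4·0.17 + 13.7·0.11 = 23.110 sq m.
Added absorption = 31.4 × 0.90 = 28.260 sabins.
New total A_after = 51.370 sabins.
Reduction = 10 log₁₀(A_after/A_before) = 10 log₁₀(2.2228) = 3.5 dB.

3.5 dB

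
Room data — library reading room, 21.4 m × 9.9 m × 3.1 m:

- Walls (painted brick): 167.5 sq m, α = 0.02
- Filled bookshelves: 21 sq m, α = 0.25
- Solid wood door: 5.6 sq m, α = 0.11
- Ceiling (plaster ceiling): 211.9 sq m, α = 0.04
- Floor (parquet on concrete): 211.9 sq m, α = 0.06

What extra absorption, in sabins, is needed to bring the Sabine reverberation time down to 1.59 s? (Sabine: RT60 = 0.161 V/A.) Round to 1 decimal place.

36.1 sabins

Total absorption A₁ = 167.5·0.02 + 21·0.25 + 5.6·0.11 + 211.9·0.04 + 211.9·0.06
  = 3.350 + 5.250 + 0.616 + 8.476 + 12.714 = 30.406 sq m sabins.
V = 656.766 m³. Required absorption A₂ = 0.161 × 656.766 / 1.59 = 66.503 sabins.
Additional absorption ΔA = 66.503 − 30.406 = 36.1 sabins.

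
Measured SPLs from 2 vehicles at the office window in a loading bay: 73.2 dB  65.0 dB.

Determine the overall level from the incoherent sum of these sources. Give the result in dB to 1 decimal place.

73.8 dB

Σ 10^(Lᵢ/10) = 2.406e+07.
Combined level = 10 log₁₀(2.406e+07) = 73.8 dB.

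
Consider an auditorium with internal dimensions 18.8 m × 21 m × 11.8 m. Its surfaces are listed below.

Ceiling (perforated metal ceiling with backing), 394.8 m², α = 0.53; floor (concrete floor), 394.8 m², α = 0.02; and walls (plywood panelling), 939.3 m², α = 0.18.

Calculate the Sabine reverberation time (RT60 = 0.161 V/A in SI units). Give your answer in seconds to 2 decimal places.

1.94 s

Equivalent absorption area: A = 394.8×0.53 + 394.8×0.02 + 939.3×0.18 = 386.214 m².
V = 18.8·21·11.8 = 4658.64 m³.
Sabine: RT60 = 0.161 × 4658.64 / 386.214 = 1.94 s.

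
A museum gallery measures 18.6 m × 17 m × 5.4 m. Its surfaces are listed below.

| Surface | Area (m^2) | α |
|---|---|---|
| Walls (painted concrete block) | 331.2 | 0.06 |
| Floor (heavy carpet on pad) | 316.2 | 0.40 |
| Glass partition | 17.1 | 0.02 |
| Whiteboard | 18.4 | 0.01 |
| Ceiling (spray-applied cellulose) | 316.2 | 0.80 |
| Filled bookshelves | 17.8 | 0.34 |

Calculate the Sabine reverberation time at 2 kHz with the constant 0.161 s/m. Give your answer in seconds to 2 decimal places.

0.68 s

A = Σ Sᵢαᵢ = 331.2×0.06 + 316.2×0.40 + 17.1×0.02 + 18.4×0.01 + 316.2×0.80 + 17.8×0.34 = 405.890 sabins.
Volume V = 18.6 × 17 × 5.4 = 1707.48 m³.
T = 0.161 V/A = 0.161·1707.48/405.890 = 0.68 s.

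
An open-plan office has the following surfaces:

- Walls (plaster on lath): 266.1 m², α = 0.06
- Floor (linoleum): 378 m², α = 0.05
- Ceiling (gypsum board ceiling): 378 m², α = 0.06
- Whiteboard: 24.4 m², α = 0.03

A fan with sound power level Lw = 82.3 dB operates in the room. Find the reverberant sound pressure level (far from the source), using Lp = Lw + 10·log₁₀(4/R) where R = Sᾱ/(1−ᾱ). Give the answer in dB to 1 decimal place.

70.4 dB

Σ(Sᵢαᵢ) = 266.1·0.06 + 378·0.05 + 378·0.06 + 24.4·0.03 = 58.278; total area S = 1046.5 m².
ᾱ = 0.0557, so room constant R = A/(1−ᾱ) = 61.716 m².
Lp = 82.3 + 10·log₁₀(4/61.716) = 82.3 + (-11.88) = 70.4 dB.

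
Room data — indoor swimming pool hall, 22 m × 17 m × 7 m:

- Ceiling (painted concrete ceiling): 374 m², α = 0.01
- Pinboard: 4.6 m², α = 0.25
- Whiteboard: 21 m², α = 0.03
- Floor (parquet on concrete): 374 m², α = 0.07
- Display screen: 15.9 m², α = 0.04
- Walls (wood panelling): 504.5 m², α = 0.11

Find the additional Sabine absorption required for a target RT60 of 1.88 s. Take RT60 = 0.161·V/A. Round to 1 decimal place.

136.4 sabins

Summing Sᵢαᵢ: 3.740 + 1.150 + 0.630 + 26.180 + 0.636 + 55.495 → A₁ = 87.831 sabins.
V = 2618 m³. Required absorption A₂ = 0.161 × 2618 / 1.88 = 224.201 sabins.
Additional absorption ΔA = 224.201 − 87.831 = 136.4 sabins.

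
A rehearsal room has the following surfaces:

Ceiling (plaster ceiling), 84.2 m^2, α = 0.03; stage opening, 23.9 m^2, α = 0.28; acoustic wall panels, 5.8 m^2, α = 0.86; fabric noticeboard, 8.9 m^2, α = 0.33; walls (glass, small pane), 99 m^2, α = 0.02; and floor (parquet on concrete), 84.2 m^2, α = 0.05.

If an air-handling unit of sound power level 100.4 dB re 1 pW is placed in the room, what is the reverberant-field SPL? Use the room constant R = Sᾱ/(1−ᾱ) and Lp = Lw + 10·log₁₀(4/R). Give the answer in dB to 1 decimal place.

92.4 dB

Σ(Sᵢαᵢ) = 84.2×0.03 + 23.9×0.28 + 5.8×0.86 + 8.9×0.33 + 99×0.02 + 84.2×0.05 = 23.333; total area S = 306.0 m^2.
ᾱ = 23.333/306.0 = 0.0763; R = Sᾱ/(1−ᾱ) = 23.333/(1−0.0763) = 25.260 m^2.
Lp = Lw + 10 log₁₀(4/R) = 100.4 -8.00 = 92.4 dB.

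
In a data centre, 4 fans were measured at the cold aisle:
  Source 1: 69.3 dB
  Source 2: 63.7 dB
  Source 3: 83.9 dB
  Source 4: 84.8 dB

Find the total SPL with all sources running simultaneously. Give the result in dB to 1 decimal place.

87.5 dB

Sum in the linear (power) domain: Σ 10^(Lᵢ/10) = 10^(69.3/10) + 10^(63.7/10) + 10^(83.9/10) + 10^(84.8/10) = 5.583e+08.
Back to dB: 10·log₁₀ Σ = 87.5 dB.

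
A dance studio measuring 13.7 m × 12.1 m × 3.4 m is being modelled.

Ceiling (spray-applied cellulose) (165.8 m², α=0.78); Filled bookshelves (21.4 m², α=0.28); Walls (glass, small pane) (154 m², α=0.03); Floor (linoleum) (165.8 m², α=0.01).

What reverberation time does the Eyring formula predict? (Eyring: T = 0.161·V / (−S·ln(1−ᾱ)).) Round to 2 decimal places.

S = Σ Sᵢ = 507.0 m².
Absorption A = 165.8×0.78 + 21.4×0.28 + 154×0.03 + 165.8×0.01 = 141.594 sabins.
ᾱ = 141.594 / 507.0 = 0.2793.
Eyring denominator: −S ln(1−ᾱ) = 166.059.
V = 13.7 × 12.1 × 3.4 = 563.618 m³.
RT60 = 0.161 × 563.618 / 166.059 = 0.55 s.

0.55 seconds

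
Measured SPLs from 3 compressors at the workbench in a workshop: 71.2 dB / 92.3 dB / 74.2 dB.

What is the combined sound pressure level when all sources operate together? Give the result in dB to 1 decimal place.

Sum in the linear (power) domain: Σ 10^(Lᵢ/10) = 10^(71.2/10) + 10^(92.3/10) + 10^(74.2/10) = 1.738e+09.
Back to dB: 10·log₁₀ Σ = 92.4 dB.

92.4 dB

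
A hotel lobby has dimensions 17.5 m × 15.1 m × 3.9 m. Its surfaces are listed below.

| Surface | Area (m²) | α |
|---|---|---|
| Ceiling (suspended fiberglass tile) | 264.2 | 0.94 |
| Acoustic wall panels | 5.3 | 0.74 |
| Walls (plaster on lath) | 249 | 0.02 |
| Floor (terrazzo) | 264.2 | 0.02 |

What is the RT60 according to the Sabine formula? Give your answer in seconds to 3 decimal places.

Summing Sᵢαᵢ: 248.348 + 3.922 + 4.980 + 5.284 → A = 262.534 sabins.
Room volume: 1030.575 m³.
T = 0.161 V/A = 0.161·1030.575/262.534 = 0.632 s.

0.632 s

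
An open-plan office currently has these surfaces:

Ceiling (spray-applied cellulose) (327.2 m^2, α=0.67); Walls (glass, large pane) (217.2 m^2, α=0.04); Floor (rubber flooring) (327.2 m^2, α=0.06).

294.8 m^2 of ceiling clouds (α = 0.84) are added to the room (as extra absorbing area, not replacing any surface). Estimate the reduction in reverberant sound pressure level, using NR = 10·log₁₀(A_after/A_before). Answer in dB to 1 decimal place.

A_before = Σ Sᵢαᵢ = 327.2·0.67 + 217.2·0.04 + 327.2·0.06 = 247.544 sabins.
Treatment contributes 294.8·0.84 = 247.632 sabins.
New total A_after = 495.176 sabins.
NR = 10·log₁₀(495.176/247.544) = 3.0 dB.

3.0 dB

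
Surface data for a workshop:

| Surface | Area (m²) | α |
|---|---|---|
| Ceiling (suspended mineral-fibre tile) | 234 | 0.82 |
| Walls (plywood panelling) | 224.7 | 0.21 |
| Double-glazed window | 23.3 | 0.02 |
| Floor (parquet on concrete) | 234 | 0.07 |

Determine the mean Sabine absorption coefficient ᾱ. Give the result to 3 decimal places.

Total surface area S = 716.0 m².
A = 234*0.82 + 224.7*0.21 + 23.3*0.02 + 234*0.07 = 255.913 sabins.
ᾱ = 255.913 / 716.0 = 0.357.

0.357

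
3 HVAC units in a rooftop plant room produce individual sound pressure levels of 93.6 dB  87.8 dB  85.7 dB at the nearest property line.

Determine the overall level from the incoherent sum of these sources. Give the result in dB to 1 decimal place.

Sum in the linear (power) domain: Σ 10^(Lᵢ/10) = 10^(93.6/10) + 10^(87.8/10) + 10^(85.7/10) = 3.265e+09.
L_total = 10·log₁₀(3.265e+09) = 95.1 dB.

95.1 dB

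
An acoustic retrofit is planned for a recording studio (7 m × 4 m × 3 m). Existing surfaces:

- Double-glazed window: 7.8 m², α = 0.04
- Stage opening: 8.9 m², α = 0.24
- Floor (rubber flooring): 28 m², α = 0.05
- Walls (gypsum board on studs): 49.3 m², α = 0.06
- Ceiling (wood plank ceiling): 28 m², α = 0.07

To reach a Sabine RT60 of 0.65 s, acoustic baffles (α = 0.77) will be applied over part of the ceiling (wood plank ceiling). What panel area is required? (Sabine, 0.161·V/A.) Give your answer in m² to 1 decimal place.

17.2

Equivalent absorption area: A₁ = 7.8·0.04 + 8.9·0.24 + 28·0.05 + 49.3·0.06 + 28·0.07 = 8.766 m².
Required A₂ = 0.161·84/0.65 = 20.806 sabins.
ΔA needed = 20.806 − 8.766 = 12.040 sabins.
Net gain per m²: Δα = 0.77 − 0.07 = 0.70.
Panel area = 12.040 / 0.70 = 17.2 m².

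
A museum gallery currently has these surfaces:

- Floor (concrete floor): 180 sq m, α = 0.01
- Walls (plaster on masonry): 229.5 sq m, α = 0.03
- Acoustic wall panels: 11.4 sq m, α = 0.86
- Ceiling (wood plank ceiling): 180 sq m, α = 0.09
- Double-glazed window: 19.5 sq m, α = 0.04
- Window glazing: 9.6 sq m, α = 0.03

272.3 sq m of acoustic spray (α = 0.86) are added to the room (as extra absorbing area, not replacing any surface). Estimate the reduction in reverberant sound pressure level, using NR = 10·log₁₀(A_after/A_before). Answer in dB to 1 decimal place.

8.8 dB

Summing Sᵢαᵢ: 1.800 + 6.885 + 9.804 + 16.200 + 0.780 + 0.288 → A_before = 35.757 sabins.
Added absorption = 272.3 × 0.86 = 234.178 sabins.
A_after = 35.757 + 234.178 = 269.935 sabins.
Reduction = 10 log₁₀(A_after/A_before) = 10 log₁₀(7.5492) = 8.8 dB.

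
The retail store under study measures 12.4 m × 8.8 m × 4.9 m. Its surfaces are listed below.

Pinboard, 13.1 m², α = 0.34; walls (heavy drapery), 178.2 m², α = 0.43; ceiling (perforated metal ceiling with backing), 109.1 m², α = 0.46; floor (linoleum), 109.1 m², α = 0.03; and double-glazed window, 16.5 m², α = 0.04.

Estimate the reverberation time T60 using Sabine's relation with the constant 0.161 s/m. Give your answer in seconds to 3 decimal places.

Total absorption A = 13.1*0.34 + 178.2*0.43 + 109.1*0.46 + 109.1*0.03 + 16.5*0.04
  = 4.454 + 76.626 + 50.186 + 3.273 + 0.660 = 135.199 m² sabins.
Volume V = 12.4 × 8.8 × 4.9 = 534.688 m³.
Sabine: RT60 = 0.161 × 534.688 / 135.199 = 0.637 s.

0.637 seconds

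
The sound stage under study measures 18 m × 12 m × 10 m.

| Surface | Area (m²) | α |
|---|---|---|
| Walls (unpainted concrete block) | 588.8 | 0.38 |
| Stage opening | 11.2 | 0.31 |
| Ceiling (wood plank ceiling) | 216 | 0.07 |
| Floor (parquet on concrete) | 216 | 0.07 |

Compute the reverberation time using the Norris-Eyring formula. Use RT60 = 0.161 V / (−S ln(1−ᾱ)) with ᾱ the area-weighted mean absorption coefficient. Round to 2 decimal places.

Total surface area S = 588.8 + 11.2 + 216 + 216 = 1032.0 m².
Absorption A = 588.8·0.38 + 11.2·0.31 + 216·0.07 + 216·0.07 = 257.456 sabins.
ᾱ = 257.456 / 1032.0 = 0.2495.
−S·ln(1−ᾱ) = −1032.0 × ln(1 − 0.2495) = 296.200.
V = 18 × 12 × 10 = 2160 m³.
T = 0.161·V/[−S·ln(1−ᾱ)] = 0.161·2160/296.200 = 1.17 s.

1.17 seconds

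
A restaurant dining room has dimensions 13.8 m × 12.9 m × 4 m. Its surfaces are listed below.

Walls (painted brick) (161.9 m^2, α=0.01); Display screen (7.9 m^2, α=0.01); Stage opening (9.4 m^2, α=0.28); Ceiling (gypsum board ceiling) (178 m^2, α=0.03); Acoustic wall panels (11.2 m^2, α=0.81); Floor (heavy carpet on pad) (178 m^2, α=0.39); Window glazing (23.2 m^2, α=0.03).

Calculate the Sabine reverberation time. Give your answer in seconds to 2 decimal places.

1.29 s

A = Σ Sᵢαᵢ = 161.9×0.01 + 7.9×0.01 + 9.4×0.28 + 178×0.03 + 11.2×0.81 + 178×0.39 + 23.2×0.03 = 88.858 sabins.
Volume V = 13.8 × 12.9 × 4 = 712.08 m³.
T = 0.161 V/A = 0.161·712.08/88.858 = 1.29 s.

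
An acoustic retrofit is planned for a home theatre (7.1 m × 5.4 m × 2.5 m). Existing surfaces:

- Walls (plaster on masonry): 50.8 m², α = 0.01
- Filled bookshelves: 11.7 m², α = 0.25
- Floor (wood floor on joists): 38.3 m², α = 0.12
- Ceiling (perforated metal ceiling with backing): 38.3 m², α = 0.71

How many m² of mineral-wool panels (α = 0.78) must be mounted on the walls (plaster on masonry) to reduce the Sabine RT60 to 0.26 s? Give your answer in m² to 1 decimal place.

31.3

Summing Sᵢαᵢ: 0.508 + 2.925 + 4.596 + 27.193 → A₁ = 35.222 sabins.
Required A₂ = 0.161·95.85/0.26 = 59.353 sabins.
ΔA needed = 59.353 − 35.222 = 24.131 sabins.
Each m² of panel replacing the walls (plaster on masonry) adds (0.78 − 0.01) = 0.77 sabins.
Panel area = 24.131 / 0.77 = 31.3 m².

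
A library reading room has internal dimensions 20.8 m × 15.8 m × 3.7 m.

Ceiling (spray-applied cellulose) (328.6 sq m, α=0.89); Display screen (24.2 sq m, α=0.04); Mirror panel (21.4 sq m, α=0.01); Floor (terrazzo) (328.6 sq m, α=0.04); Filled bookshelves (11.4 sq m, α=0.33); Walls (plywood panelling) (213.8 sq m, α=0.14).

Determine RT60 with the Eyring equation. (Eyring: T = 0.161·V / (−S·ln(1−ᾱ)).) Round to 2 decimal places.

0.46 seconds

S = Σ Sᵢ = 928.0 sq m.
Σ(Sᵢαᵢ) = 328.6·0.89 + 24.2·0.04 + 21.4·0.01 + 328.6·0.04 + 11.4·0.33 + 213.8·0.14 = 340.474.
ᾱ = 340.474 / 928.0 = 0.3669.
Eyring denominator: −S ln(1−ᾱ) = 424.214.
V = 20.8 × 15.8 × 3.7 = 1215.968 m³.
T = 0.161·V/[−S·ln(1−ᾱ)] = 0.161·1215.968/424.214 = 0.46 s.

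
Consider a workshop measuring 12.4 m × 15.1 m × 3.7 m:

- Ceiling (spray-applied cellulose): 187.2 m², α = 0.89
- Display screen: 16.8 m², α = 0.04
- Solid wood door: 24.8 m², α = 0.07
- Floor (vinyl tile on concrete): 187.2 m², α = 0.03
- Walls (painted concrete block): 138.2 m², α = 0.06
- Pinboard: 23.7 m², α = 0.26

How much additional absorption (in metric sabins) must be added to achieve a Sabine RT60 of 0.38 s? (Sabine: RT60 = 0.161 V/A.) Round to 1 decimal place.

104.4 sabins

Total absorption A₁ = 187.2*0.89 + 16.8*0.04 + 24.8*0.07 + 187.2*0.03 + 138.2*0.06 + 23.7*0.26
  = 166.608 + 0.672 + 1.736 + 5.616 + 8.292 + 6.162 = 189.086 m² sabins.
V = 692.788 m³. Required absorption A₂ = 0.161 × 692.788 / 0.38 = 293.523 sabins.
ΔA = A₂ − A₁ = 293.523 − 189.086 = 104.4 sabins.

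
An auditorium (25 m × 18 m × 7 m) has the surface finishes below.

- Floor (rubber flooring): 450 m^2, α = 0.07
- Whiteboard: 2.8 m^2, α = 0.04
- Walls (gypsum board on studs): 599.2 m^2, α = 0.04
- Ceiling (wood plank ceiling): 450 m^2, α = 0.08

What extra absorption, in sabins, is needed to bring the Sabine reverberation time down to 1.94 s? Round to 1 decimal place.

Summing Sᵢαᵢ: 31.500 + 0.112 + 23.968 + 36.000 → A₁ = 91.580 sabins.
V = 3150 m³. Required absorption A₂ = 0.161 × 3150 / 1.94 = 261.418 sabins.
ΔA = A₂ − A₁ = 261.418 − 91.580 = 169.8 sabins.

169.8 sabins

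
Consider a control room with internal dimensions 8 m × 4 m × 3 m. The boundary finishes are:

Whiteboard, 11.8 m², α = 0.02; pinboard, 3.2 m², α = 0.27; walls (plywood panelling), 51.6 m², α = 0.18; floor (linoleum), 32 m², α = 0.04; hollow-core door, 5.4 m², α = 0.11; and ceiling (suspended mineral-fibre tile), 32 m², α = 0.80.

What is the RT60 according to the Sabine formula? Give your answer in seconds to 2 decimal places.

0.41 seconds

Summing Sᵢαᵢ: 0.236 + 0.864 + 9.288 + 1.280 + 0.594 + 25.600 → A = 37.862 sabins.
Room volume: 96 m³.
Sabine: RT60 = 0.161 × 96 / 37.862 = 0.41 s.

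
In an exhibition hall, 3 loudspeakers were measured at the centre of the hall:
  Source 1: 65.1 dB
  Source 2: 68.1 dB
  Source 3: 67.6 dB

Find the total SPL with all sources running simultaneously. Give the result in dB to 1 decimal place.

Σ 10^(Lᵢ/10) = 1.545e+07.
Back to dB: 10·log₁₀ Σ = 71.9 dB.

71.9 dB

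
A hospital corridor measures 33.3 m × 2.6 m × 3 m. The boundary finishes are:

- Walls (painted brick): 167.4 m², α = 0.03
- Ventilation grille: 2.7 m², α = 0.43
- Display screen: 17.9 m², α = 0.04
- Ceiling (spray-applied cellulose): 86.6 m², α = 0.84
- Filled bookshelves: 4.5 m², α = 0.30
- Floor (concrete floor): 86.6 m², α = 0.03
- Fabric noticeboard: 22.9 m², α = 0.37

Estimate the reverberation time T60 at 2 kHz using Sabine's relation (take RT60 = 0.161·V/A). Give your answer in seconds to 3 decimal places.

0.454 seconds

A = Σ Sᵢαᵢ = 167.4·0.03 + 2.7·0.43 + 17.9·0.04 + 86.6·0.84 + 4.5·0.30 + 86.6·0.03 + 22.9·0.37 = 92.064 sabins.
Room volume: 259.74 m³.
Sabine: RT60 = 0.161 × 259.74 / 92.064 = 0.454 s.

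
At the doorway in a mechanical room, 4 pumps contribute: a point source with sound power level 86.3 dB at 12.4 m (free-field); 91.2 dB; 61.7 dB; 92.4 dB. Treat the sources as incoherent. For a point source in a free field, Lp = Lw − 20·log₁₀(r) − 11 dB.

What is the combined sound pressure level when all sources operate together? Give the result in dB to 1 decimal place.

94.9 dB

Source at 12.4 m: Lp = 86.3 − 20·log₁₀(12.4) − 11 = 53.4 dB.
Converting to relative power and adding: 10^(53.4/10) + 10^(91.2/10) + 10^(61.7/10) + 10^(92.4/10) = 3.058e+09.
L_total = 10·log₁₀(3.058e+09) = 94.9 dB.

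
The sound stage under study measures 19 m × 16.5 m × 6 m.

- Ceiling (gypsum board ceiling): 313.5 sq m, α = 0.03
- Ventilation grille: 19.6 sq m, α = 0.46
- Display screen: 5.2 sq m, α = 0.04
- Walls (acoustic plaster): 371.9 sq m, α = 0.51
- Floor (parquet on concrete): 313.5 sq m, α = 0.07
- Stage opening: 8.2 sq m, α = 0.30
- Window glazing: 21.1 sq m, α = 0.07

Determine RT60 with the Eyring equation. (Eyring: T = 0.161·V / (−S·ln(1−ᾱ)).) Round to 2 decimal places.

1.14 s

Total surface area S = 313.5 + 19.6 + 5.2 + 371.9 + 313.5 + 8.2 + 21.1 = 1053.0 sq m.
Absorption A = 313.5×0.03 + 19.6×0.46 + 5.2×0.04 + 371.9×0.51 + 313.5×0.07 + 8.2×0.30 + 21.1×0.07 = 234.180 sabins.
Mean coefficient ᾱ = A/S = 0.2224.
−S·ln(1−ᾱ) = −1053.0 × ln(1 − 0.2224) = 264.875.
V = 19 × 16.5 × 6 = 1881 m³.
T = 0.161·V/[−S·ln(1−ᾱ)] = 0.161·1881/264.875 = 1.14 s.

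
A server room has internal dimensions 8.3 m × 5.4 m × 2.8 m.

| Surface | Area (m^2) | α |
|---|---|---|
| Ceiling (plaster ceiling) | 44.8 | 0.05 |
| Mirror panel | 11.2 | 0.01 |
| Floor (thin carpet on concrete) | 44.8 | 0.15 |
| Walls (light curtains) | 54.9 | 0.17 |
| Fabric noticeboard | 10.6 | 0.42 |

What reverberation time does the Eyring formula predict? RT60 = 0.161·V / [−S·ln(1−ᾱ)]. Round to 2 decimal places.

0.82 seconds

Total surface area S = 44.8 + 11.2 + 44.8 + 54.9 + 10.6 = 166.3 m^2.
Absorption A = 44.8×0.05 + 11.2×0.01 + 44.8×0.15 + 54.9×0.17 + 10.6×0.42 = 22.857 sabins.
Mean coefficient ᾱ = A/S = 0.1374.
−S·ln(1−ᾱ) = −166.3 × ln(1 − 0.1374) = 24.580.
V = 8.3 × 5.4 × 2.8 = 125.496 m³.
T = 0.161·V/[−S·ln(1−ᾱ)] = 0.161·125.496/24.580 = 0.82 s.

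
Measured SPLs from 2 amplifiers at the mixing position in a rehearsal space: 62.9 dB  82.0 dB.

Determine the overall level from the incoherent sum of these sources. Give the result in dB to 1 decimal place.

82.1 dB

Converting to relative power and adding: 10^(62.9/10) + 10^(82.0/10) = 1.604e+08.
Combined level = 10 log₁₀(1.604e+08) = 82.1 dB.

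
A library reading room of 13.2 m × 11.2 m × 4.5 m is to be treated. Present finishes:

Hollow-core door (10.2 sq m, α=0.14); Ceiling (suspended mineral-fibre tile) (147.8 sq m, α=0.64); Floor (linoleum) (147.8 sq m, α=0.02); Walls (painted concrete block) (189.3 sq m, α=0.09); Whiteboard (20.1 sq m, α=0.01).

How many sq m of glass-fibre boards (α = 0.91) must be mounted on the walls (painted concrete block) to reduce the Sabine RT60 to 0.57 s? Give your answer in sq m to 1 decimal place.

87.4

Summing Sᵢαᵢ: 1.428 + 94.592 + 2.956 + 17.037 + 0.201 → A₁ = 116.214 sabins.
V = 665.28 m³. Target absorption A₂ = 0.161 × 665.28 / 0.57 = 187.912 sabins.
Absorption to add: 187.912 − 116.214 = 71.698 sabins.
Each sq m of panel replacing the walls (painted concrete block) adds (0.91 − 0.09) = 0.82 sabins.
Area = ΔA/Δα = 71.698/0.82 = 87.4 sq m.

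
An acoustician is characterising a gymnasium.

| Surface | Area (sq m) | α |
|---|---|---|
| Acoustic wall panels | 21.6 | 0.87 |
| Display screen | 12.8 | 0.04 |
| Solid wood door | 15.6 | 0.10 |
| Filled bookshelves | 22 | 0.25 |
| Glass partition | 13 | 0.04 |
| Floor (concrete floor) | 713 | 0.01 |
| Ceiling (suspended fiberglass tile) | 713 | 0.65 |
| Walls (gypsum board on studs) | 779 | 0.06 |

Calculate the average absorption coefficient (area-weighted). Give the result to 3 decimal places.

Total surface area S = 2290.0 sq m.
Weighted sum Σ Sα = 544.204.
ᾱ = A/S = 0.238.

0.238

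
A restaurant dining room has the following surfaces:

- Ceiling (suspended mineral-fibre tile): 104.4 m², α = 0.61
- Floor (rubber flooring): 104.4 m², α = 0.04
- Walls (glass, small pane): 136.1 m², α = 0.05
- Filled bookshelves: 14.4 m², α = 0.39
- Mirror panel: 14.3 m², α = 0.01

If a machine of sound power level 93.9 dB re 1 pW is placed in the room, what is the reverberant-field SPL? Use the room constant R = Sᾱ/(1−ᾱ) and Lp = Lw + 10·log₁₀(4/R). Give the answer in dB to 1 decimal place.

Σ(Sᵢαᵢ) = 104.4×0.61 + 104.4×0.04 + 136.1×0.05 + 14.4×0.39 + 14.3×0.01 = 80.424; total area S = 373.6 m².
ᾱ = 80.424/373.6 = 0.2153; R = Sᾱ/(1−ᾱ) = 80.424/(1−0.2153) = 102.490 m².
Lp = 93.9 + 10·log₁₀(4/102.490) = 93.9 + (-14.09) = 79.8 dB.

79.8 dB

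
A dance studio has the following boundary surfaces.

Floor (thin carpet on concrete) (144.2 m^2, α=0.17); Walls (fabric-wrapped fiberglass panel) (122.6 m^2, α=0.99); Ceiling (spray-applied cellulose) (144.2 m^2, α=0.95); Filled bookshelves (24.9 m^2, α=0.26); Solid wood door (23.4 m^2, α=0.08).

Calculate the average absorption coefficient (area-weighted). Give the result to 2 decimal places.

0.63

Total surface area S = 459.3 m^2.
Weighted sum Σ Sα = 291.224.
ᾱ = 291.224 / 459.3 = 0.63.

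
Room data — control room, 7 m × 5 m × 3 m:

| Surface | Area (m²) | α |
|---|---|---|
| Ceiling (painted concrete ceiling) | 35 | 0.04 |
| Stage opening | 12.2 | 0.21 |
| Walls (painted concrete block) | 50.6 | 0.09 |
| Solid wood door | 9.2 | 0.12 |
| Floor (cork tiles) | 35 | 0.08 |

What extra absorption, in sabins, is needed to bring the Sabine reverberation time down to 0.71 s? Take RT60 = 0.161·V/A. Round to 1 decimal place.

A₁ = Σ Sᵢαᵢ = 35*0.04 + 12.2*0.21 + 50.6*0.09 + 9.2*0.12 + 35*0.08 = 12.420 sabins.
V = 105 m³. Required absorption A₂ = 0.161 × 105 / 0.71 = 23.810 sabins.
ΔA = A₂ − A₁ = 23.810 − 12.420 = 11.4 sabins.

11.4 sabins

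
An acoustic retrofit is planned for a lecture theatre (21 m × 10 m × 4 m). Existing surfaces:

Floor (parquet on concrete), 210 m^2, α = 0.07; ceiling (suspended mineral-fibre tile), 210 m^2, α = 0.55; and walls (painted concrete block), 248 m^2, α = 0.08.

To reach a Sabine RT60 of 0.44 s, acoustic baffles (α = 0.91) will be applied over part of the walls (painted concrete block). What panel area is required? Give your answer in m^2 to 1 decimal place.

Equivalent absorption area: A₁ = 210·0.07 + 210·0.55 + 248·0.08 = 150.040 m^2.
V = 840 m³. Target absorption A₂ = 0.161 × 840 / 0.44 = 307.364 sabins.
Absorption to add: 307.364 − 150.040 = 157.324 sabins.
Each m^2 of panel replacing the walls (painted concrete block) adds (0.91 − 0.08) = 0.83 sabins.
Panel area = 157.324 / 0.83 = 189.5 m^2.

189.5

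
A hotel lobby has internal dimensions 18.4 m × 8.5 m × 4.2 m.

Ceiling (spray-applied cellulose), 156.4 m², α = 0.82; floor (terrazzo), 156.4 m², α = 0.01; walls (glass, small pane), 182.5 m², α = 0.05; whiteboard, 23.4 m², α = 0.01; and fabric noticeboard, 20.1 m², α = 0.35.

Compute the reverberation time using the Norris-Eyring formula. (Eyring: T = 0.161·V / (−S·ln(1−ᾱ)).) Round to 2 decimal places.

Total surface area S = 156.4 + 156.4 + 182.5 + 23.4 + 20.1 = 538.8 m².
Absorption A = 156.4×0.82 + 156.4×0.01 + 182.5×0.05 + 23.4×0.01 + 20.1×0.35 = 146.206 sabins.
ᾱ = 146.206 / 538.8 = 0.2714.
−S·ln(1−ᾱ) = −538.8 × ln(1 − 0.2714) = 170.600.
V = 18.4 × 8.5 × 4.2 = 656.88 m³.
T = 0.161·V/[−S·ln(1−ᾱ)] = 0.161·656.88/170.600 = 0.62 s.

0.62 s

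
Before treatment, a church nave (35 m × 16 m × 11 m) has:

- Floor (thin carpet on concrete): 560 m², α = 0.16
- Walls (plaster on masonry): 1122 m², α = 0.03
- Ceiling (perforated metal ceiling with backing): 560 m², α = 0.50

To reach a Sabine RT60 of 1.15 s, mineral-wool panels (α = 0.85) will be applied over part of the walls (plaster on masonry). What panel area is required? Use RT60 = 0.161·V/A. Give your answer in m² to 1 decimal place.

559.9

Summing Sᵢαᵢ: 89.600 + 33.660 + 280.000 → A₁ = 403.260 sabins.
Required A₂ = 0.161·6160/1.15 = 862.400 sabins.
Absorption to add: 862.400 − 403.260 = 459.140 sabins.
Net gain per m²: Δα = 0.85 − 0.03 = 0.82.
Area = ΔA/Δα = 459.140/0.82 = 559.9 m².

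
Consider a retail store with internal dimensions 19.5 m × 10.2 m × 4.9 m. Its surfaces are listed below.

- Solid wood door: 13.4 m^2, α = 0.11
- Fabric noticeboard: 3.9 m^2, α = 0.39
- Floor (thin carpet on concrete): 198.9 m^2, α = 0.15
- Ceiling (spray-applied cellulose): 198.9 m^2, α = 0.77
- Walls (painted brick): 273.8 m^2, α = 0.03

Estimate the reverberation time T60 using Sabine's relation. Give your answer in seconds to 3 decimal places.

Equivalent absorption area: A = 13.4×0.11 + 3.9×0.39 + 198.9×0.15 + 198.9×0.77 + 273.8×0.03 = 194.197 m^2.
V = 19.5·10.2·4.9 = 974.61 m³.
RT60 = 0.161 · V / A = 0.161 × 974.61 / 194.197 = 0.808 s.

0.808 s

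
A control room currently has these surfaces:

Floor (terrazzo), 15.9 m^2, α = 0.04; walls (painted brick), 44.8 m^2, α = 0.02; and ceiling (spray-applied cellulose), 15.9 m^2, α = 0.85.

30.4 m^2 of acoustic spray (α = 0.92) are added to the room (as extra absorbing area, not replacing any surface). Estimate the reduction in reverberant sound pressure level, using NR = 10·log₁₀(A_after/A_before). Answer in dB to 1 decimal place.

4.6 dB

Equivalent absorption area: A_before = 15.9*0.04 + 44.8*0.02 + 15.9*0.85 = 15.047 m^2.
Treatment contributes 30.4·0.92 = 27.968 sabins.
New total A_after = 43.015 sabins.
Reduction = 10 log₁₀(A_after/A_before) = 10 log₁₀(2.8587) = 4.6 dB.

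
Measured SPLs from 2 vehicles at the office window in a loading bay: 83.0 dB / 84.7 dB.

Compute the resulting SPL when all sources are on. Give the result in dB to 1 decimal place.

Sum in the linear (power) domain: Σ 10^(Lᵢ/10) = 10^(83.0/10) + 10^(84.7/10) = 4.946e+08.
Back to dB: 10·log₁₀ Σ = 86.9 dB.

86.9 dB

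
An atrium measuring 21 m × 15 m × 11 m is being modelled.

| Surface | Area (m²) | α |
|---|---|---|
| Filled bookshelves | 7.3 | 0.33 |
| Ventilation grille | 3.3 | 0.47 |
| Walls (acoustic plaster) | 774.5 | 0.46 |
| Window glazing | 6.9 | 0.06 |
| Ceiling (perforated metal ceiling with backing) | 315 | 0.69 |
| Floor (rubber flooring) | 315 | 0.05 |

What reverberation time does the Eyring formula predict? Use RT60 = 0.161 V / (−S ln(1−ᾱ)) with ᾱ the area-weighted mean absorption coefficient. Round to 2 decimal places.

S = Σ Sᵢ = 1422.0 m².
Absorption A = 7.3·0.33 + 3.3·0.47 + 774.5·0.46 + 6.9·0.06 + 315·0.69 + 315·0.05 = 593.744 sabins.
Mean coefficient ᾱ = A/S = 0.4175.
Eyring denominator: −S ln(1−ᾱ) = 768.486.
V = 21 × 15 × 11 = 3465 m³.
RT60 = 0.161 × 3465 / 768.486 = 0.73 s.

0.73 s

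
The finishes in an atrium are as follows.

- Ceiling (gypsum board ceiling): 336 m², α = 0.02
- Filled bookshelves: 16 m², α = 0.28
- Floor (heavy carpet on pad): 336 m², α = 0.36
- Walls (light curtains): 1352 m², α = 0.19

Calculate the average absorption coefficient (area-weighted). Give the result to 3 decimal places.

0.191

S = Σ Sᵢ = 336 + 16 + 336 + 1352 = 2040.0 m².
Σ(Sᵢαᵢ) = 336·0.02 + 16·0.28 + 336·0.36 + 1352·0.19 = 389.040.
ᾱ = A/S = 0.191.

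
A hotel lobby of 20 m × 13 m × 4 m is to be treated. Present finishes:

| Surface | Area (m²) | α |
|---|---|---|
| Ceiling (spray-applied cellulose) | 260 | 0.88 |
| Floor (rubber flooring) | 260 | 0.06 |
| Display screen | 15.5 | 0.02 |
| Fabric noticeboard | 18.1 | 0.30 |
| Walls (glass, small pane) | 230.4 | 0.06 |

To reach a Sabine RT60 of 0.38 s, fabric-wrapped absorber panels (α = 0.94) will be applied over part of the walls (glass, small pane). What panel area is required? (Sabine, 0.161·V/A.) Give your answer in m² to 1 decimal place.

200.8

Total absorption A₁ = 260×0.88 + 260×0.06 + 15.5×0.02 + 18.1×0.30 + 230.4×0.06
  = 228.800 + 15.600 + 0.310 + 5.430 + 13.824 = 263.964 m² sabins.
V = 1040 m³. Target absorption A₂ = 0.161 × 1040 / 0.38 = 440.632 sabins.
Absorption to add: 440.632 − 263.964 = 176.668 sabins.
Each m² of panel replacing the walls (glass, small pane) adds (0.94 − 0.06) = 0.88 sabins.
Panel area = 176.668 / 0.88 = 200.8 m².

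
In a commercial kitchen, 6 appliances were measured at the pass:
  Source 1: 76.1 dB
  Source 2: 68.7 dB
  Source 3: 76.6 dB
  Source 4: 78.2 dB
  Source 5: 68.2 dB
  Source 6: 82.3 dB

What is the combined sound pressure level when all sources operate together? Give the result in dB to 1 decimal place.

85.3 dB

Sum in the linear (power) domain: Σ 10^(Lᵢ/10) = 10^(76.1/10) + 10^(68.7/10) + 10^(76.6/10) + 10^(78.2/10) + 10^(68.2/10) + 10^(82.3/10) = 3.364e+08.
Back to dB: 10·log₁₀ Σ = 85.3 dB.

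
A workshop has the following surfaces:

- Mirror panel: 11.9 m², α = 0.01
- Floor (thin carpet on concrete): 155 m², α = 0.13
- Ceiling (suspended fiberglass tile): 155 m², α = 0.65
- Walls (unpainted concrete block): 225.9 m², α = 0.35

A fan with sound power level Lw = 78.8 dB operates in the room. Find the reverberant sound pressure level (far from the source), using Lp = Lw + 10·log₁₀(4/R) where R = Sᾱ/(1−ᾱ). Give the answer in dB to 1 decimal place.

A = 200.084 sabins; S = 547.8 m².
ᾱ = 200.084/547.8 = 0.3653; R = Sᾱ/(1−ᾱ) = 200.084/(1−0.3653) = 315.242 m².
Lp = 78.8 + 10·log₁₀(4/315.242) = 78.8 + (-18.97) = 59.8 dB.

59.8 dB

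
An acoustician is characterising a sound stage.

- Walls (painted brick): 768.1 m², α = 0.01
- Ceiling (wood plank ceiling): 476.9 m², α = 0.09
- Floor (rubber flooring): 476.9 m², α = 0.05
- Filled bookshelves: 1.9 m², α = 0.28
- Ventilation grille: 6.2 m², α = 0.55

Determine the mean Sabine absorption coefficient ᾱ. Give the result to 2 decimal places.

0.05

Total surface area S = 1730.0 m².
Weighted sum Σ Sα = 78.389.
ᾱ = 78.389 / 1730.0 = 0.05.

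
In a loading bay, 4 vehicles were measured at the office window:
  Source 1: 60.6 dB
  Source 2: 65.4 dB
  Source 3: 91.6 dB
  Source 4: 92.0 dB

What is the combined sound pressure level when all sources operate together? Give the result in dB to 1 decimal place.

94.8 dB

Converting to relative power and adding: 10^(60.6/10) + 10^(65.4/10) + 10^(91.6/10) + 10^(92.0/10) = 3.035e+09.
L_total = 10·log₁₀(3.035e+09) = 94.8 dB.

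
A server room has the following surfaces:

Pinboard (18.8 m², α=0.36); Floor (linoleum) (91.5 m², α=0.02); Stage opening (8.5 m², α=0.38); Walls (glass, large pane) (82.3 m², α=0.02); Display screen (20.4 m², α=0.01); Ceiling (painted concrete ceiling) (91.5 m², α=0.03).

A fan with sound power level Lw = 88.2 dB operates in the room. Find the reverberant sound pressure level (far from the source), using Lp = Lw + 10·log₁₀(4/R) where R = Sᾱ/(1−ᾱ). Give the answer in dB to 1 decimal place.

81.8 dB

A = 16.423 sabins; S = 313.0 m².
ᾱ = 16.423/313.0 = 0.0525; R = Sᾱ/(1−ᾱ) = 16.423/(1−0.0525) = 17.333 m².
Lp = 88.2 + 10·log₁₀(4/17.333) = 88.2 + (-6.37) = 81.8 dB.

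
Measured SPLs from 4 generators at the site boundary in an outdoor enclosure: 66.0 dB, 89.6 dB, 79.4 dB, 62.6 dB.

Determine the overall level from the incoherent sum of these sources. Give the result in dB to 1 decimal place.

Σ 10^(Lᵢ/10) = 1.005e+09.
L_total = 10·log₁₀(1.005e+09) = 90.0 dB.

90.0 dB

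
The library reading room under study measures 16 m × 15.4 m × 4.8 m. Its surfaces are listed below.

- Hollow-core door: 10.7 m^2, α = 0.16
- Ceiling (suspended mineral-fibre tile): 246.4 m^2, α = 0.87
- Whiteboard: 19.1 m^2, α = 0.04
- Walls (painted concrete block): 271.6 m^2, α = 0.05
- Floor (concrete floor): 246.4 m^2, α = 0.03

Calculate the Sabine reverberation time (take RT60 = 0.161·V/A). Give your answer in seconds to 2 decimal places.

0.80 seconds

Summing Sᵢαᵢ: 1.712 + 214.368 + 0.764 + 13.580 + 7.392 → A = 237.816 sabins.
Room volume: 1182.72 m³.
Sabine: RT60 = 0.161 × 1182.72 / 237.816 = 0.80 s.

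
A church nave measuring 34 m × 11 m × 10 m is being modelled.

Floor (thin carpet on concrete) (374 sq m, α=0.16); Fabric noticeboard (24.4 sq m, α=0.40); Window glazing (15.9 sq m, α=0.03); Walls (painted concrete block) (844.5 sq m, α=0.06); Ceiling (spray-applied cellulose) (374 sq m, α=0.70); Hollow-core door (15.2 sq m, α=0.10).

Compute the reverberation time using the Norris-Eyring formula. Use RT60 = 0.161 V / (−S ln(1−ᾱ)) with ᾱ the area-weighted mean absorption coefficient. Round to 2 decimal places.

1.38 sec

Total surface area S = 374 + 24.4 + 15.9 + 844.5 + 374 + 15.2 = 1648.0 sq m.
Absorption A = 374×0.16 + 24.4×0.40 + 15.9×0.03 + 844.5×0.06 + 374×0.70 + 15.2×0.10 = 384.067 sabins.
Mean coefficient ᾱ = A/S = 0.2331.
Eyring denominator: −S ln(1−ᾱ) = 437.377.
V = 34 × 11 × 10 = 3740 m³.
RT60 = 0.161 × 3740 / 437.377 = 1.38 s.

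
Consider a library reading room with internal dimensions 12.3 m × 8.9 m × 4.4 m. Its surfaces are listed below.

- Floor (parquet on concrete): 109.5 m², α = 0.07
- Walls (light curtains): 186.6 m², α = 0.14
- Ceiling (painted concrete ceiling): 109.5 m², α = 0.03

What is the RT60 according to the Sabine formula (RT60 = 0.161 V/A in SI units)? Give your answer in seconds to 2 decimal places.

2.09 s

Equivalent absorption area: A = 109.5·0.07 + 186.6·0.14 + 109.5·0.03 = 37.074 m².
Room volume: 481.668 m³.
T = 0.161 V/A = 0.161·481.668/37.074 = 2.09 s.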